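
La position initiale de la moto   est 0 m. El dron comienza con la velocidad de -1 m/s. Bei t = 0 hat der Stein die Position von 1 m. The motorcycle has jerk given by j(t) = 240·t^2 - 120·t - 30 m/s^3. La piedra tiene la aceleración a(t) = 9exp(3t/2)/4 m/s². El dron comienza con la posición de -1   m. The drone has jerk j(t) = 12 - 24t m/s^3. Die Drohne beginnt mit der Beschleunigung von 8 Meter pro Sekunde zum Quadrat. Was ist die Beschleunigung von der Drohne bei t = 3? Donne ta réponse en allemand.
Wir müssen das Integral unserer Gleichung für den Ruck j(t) = 12 - 24·t 1-mal finden. Durch Integration von dem Ruck und Verwendung der Anfangsbedingung a(0) = 8, erhalten wir a(t) = -12·t^2 + 12·t + 8. Mit a(t) = -12·t^2 + 12·t + 8 und Einsetzen von t = 3, finden wir a = -64.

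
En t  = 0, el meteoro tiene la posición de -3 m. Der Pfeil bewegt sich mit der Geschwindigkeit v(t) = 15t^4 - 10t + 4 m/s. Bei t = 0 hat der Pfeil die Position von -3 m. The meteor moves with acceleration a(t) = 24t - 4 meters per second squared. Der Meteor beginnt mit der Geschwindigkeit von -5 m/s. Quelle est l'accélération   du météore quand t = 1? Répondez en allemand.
Mit a(t) = 24·t - 4 und Einsetzen von t = 1, finden wir a = 20.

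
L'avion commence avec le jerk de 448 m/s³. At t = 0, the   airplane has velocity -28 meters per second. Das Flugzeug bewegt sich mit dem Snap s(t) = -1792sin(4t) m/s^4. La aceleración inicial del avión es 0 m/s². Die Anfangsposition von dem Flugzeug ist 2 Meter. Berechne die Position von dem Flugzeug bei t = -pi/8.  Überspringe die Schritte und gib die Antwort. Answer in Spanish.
La respuesta es 9.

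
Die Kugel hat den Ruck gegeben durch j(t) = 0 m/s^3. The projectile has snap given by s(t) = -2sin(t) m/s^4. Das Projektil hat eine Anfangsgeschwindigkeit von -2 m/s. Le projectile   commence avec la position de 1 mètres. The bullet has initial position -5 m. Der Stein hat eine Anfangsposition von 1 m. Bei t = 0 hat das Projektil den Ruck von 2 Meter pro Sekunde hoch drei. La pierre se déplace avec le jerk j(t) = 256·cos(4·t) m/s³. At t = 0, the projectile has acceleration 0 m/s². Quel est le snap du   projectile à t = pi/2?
Nous avons le snap s(t) = -2·sin(t). En substituant t = pi/2: s(pi/2) = -2.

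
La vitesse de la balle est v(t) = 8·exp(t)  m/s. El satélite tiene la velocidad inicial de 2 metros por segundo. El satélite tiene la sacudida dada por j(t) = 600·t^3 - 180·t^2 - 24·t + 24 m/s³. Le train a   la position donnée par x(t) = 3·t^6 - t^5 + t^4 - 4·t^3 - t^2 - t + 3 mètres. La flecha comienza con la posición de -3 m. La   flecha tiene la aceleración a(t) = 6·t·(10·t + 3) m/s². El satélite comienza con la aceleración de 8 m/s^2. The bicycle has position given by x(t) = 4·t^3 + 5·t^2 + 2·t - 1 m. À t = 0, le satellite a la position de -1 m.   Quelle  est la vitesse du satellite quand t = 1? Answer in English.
Starting from jerk j(t) = 600·t^3 - 180·t^2 - 24·t + 24, we take 2 antiderivatives. Taking ∫j(t)dt and applying a(0) = 8, we find a(t) = 150·t^4 - 60·t^3 - 12·t^2 + 24·t + 8. Integrating acceleration and using the initial condition v(0) = 2, we get v(t) = 30·t^5 - 15·t^4 - 4·t^3 + 12·t^2 + 8·t + 2. From the given velocity equation v(t) = 30·t^5 - 15·t^4 - 4·t^3 + 12·t^2 + 8·t + 2, we substitute t = 1 to get v = 33.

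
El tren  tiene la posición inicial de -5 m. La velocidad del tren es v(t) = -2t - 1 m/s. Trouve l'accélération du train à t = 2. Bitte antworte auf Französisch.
En partant de la vitesse v(t) = -2·t - 1, nous prenons 1 dérivée. La dérivée de la vitesse donne l'accélération: a(t) = -2. Nous avons l'accélération a(t) = -2. En substituant t = 2: a(2) = -2.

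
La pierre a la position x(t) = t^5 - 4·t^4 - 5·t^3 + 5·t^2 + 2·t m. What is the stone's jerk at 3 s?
Starting from position x(t) = t^5 - 4·t^4 - 5·t^3 + 5·t^2 + 2·t, we take 3 derivatives. Differentiating position, we get velocity: v(t) = 5·t^4 - 16·t^3 - 15·t^2 + 10·t + 2. Taking d/dt of v(t), we find a(t) = 20·t^3 - 48·t^2 - 30·t + 10. Taking d/dt of a(t), we find j(t) = 60·t^2 - 96·t - 30. We have jerk j(t) = 60·t^2 - 96·t - 30. Substituting t = 3: j(3) = 222.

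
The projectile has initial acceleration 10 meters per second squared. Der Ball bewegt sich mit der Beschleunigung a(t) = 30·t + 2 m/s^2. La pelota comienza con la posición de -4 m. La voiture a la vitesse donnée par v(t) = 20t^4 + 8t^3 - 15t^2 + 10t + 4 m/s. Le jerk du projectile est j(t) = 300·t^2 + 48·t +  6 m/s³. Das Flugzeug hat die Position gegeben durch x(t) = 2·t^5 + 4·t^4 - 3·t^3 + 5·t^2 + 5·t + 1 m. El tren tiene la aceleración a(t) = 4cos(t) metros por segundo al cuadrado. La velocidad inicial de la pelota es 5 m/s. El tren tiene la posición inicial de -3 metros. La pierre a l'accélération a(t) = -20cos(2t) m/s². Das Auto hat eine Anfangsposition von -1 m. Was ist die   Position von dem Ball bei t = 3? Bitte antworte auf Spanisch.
Partiendo de la aceleración a(t) = 30·t + 2, tomamos 2 integrales. La integral de la aceleración es la velocidad. Usando v(0) = 5, obtenemos v(t) = 15·t^2 + 2·t + 5. Integrando la velocidad y usando la condición inicial x(0) = -4, obtenemos x(t) = 5·t^3 + t^2 + 5·t - 4. De la ecuación de la posición x(t) = 5·t^3 + t^2 + 5·t - 4, sustituimos t = 3 para obtener x = 155.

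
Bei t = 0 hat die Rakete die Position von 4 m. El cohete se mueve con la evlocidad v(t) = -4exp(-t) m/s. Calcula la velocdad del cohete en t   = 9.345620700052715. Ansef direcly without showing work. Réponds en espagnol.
v(9.345620700052715) = -0.000349388407565536.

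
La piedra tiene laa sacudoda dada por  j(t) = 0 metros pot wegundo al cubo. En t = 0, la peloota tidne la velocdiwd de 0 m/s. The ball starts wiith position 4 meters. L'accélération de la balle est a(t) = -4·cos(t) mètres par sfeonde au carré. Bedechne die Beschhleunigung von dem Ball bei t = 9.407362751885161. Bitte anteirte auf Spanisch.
Tenemos la aceleración a(t) = -4·cos(t). Sustituyendo t = 9.407362751885161: a(9.407362751885161) = 3.99939343632964.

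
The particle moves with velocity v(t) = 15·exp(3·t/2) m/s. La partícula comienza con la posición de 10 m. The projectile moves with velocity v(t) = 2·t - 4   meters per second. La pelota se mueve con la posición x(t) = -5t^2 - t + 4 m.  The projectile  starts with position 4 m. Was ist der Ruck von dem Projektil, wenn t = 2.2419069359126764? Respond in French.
En partant de la vitesse v(t) = 2·t - 4, nous prenons 2 dérivées. En prenant d/dt de v(t), nous trouvons a(t) = 2. La dérivée de l'accélération donne le jerk: j(t) = 0. Nous avons le jerk j(t) = 0. En substituant t = 2.2419069359126764: j(2.2419069359126764) = 0.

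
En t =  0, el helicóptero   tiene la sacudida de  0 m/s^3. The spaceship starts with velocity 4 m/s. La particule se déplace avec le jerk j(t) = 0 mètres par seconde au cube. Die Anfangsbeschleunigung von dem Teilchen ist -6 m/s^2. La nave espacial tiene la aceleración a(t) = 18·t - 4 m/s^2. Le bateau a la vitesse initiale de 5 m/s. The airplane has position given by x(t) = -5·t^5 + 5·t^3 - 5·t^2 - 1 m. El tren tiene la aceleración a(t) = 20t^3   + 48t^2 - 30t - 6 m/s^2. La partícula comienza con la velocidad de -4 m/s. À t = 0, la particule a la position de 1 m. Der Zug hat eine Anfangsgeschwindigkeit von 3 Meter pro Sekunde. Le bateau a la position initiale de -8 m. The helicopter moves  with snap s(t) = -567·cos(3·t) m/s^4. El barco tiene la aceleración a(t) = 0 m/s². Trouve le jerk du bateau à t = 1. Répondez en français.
Nous devons dériver notre équation de l'accélération a(t) = 0 1 fois. En prenant d/dt de a(t), nous trouvons j(t) = 0. Nous avons le jerk j(t) = 0. En substituant t = 1: j(1) = 0.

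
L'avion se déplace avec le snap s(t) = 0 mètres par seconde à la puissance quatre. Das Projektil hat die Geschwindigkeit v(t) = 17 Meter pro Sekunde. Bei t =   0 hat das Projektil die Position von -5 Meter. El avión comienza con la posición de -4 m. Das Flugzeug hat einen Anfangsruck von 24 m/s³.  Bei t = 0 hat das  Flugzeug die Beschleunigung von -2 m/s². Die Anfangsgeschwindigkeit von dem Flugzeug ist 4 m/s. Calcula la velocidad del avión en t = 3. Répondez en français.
Pour résoudre ceci, nous devons prendre 3 intégrales de notre équation du snap s(t) = 0. La primitive du snap est le jerk. En utilisant j(0) = 24, nous obtenons j(t) = 24. L'intégrale du jerk, avec a(0) = -2, donne l'accélération: a(t) = 24·t - 2. L'intégrale de l'accélération, avec v(0) = 4, donne la vitesse: v(t) = 12·t^2 - 2·t + 4. En utilisant v(t) = 12·t^2 - 2·t + 4 et en substituant t = 3, nous trouvons v = 106.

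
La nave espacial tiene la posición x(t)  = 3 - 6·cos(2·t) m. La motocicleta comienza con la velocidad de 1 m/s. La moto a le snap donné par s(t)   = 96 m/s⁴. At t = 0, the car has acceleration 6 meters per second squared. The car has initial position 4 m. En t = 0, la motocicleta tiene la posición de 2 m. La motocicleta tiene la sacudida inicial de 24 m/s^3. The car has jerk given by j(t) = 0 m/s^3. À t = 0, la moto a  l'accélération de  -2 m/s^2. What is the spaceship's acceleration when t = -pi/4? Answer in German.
Ausgehend von der Position x(t) = 3 - 6·cos(2·t), nehmen wir 2 Ableitungen. Mit d/dt von x(t) finden wir v(t) = 12·sin(2·t). Mit d/dt von v(t) finden wir a(t) = 24·cos(2·t). Mit a(t) = 24·cos(2·t) und Einsetzen von t = -pi/4, finden wir a = 0.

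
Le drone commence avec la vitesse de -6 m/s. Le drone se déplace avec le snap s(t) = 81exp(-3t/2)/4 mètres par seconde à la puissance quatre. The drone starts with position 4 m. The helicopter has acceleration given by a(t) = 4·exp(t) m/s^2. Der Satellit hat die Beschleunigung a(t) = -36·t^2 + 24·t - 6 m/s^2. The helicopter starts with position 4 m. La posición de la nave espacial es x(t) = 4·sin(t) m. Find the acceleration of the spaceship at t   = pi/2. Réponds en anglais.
Starting from position x(t) = 4·sin(t), we take 2 derivatives. Taking d/dt of x(t), we find v(t) = 4·cos(t). The derivative of velocity gives acceleration: a(t) = -4·sin(t). Using a(t) = -4·sin(t) and substituting t = pi/2, we find a = -4.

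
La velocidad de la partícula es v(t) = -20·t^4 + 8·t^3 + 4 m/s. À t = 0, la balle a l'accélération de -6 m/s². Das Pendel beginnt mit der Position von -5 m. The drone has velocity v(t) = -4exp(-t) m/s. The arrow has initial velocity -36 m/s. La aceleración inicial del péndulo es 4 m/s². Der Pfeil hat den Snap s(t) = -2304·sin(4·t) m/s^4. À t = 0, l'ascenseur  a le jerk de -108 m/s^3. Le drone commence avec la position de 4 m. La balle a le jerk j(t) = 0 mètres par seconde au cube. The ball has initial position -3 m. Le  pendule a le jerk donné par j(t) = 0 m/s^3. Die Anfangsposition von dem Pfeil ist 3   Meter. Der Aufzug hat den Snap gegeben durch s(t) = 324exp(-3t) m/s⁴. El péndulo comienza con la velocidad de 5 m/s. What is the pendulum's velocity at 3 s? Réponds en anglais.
We need to integrate our jerk equation j(t) = 0 2 times. Finding the integral of j(t) and using a(0) = 4: a(t) = 4. Finding the antiderivative of a(t) and using v(0) = 5: v(t) = 4·t + 5. We have velocity v(t) = 4·t + 5. Substituting t = 3: v(3) = 17.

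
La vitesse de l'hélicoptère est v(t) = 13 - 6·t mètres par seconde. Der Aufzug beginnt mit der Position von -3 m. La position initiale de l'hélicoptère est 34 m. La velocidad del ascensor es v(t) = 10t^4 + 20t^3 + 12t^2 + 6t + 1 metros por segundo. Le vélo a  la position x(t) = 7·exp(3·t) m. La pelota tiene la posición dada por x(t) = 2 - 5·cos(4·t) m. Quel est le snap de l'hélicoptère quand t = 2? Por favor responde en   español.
Partiendo de la velocidad v(t) = 13 - 6·t, tomamos 3 derivadas. La derivada de la velocidad da la aceleración: a(t) = -6. Derivando la aceleración, obtenemos la sacudida: j(t) = 0. Derivando la sacudida, obtenemos el snap: s(t) = 0. Tenemos el snap s(t) = 0. Sustituyendo t = 2: s(2) = 0.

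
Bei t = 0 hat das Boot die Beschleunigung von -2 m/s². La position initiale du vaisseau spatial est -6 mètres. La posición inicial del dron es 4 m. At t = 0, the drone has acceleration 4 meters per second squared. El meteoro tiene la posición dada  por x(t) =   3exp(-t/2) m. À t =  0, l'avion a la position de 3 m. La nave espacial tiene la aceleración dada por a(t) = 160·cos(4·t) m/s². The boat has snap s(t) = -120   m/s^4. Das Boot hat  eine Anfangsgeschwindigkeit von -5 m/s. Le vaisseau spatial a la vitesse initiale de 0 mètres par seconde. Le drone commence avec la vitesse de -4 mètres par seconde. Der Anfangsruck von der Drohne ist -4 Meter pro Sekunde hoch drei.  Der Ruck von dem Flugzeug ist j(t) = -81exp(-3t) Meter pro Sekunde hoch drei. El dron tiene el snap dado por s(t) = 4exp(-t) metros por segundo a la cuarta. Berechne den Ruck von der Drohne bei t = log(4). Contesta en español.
Para resolver esto, necesitamos tomar 1 antiderivada de nuestra ecuación del snap s(t) = 4·exp(-t). Tomando ∫s(t)dt y aplicando j(0) = -4, encontramos j(t) = -4·exp(-t). Usando j(t) = -4·exp(-t) y sustituyendo t = log(4), encontramos j = -1.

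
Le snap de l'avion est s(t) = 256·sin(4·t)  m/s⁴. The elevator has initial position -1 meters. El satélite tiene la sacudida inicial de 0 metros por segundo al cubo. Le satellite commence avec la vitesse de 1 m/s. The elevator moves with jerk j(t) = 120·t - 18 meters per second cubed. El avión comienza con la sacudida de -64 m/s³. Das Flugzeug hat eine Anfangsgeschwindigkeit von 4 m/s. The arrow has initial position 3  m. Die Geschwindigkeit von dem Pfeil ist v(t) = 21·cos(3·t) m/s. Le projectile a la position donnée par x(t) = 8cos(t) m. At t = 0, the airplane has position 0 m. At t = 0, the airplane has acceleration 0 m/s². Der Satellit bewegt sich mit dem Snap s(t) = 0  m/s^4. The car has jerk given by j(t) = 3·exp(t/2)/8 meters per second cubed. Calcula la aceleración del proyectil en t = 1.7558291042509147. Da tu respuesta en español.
Partiendo de la posición x(t) = 8·cos(t), tomamos 2 derivadas. Tomando d/dt de x(t), encontramos v(t) = -8·sin(t). Tomando d/dt de v(t), encontramos a(t) = -8·cos(t). Usando a(t) = -8·cos(t) y sustituyendo t = 1.7558291042509147, encontramos a = 1.47183001263157.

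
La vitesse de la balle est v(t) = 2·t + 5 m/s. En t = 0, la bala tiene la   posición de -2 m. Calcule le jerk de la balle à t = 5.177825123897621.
En partant de la vitesse v(t) = 2·t + 5, nous prenons 2 dérivées. En prenant d/dt de v(t), nous trouvons a(t) = 2. En prenant d/dt de a(t), nous trouvons j(t) = 0. Nous avons le jerk j(t) = 0. En substituant t = 5.177825123897621: j(5.177825123897621) = 0.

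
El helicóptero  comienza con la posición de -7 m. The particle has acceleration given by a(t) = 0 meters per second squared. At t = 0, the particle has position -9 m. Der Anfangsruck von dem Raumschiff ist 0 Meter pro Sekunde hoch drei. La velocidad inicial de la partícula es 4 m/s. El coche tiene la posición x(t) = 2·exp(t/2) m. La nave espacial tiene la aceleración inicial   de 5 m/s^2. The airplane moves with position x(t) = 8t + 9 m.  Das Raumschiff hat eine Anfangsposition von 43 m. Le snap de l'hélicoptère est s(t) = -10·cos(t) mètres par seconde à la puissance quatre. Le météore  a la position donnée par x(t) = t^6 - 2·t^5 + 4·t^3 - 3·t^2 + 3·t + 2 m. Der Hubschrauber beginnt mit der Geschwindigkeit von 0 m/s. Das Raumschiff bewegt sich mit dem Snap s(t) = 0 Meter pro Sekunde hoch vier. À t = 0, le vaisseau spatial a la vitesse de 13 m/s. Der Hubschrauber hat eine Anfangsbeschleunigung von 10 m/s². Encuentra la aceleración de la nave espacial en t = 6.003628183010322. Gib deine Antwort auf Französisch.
Pour résoudre ceci, nous devons prendre 2 primitives de notre équation du snap s(t) = 0. En prenant ∫s(t)dt et en appliquant j(0) = 0, nous trouvons j(t) = 0. En prenant ∫j(t)dt et en appliquant a(0) = 5, nous trouvons a(t) = 5. De l'équation de l'accélération a(t) = 5, nous substituons t = 6.003628183010322 pour obtenir a = 5.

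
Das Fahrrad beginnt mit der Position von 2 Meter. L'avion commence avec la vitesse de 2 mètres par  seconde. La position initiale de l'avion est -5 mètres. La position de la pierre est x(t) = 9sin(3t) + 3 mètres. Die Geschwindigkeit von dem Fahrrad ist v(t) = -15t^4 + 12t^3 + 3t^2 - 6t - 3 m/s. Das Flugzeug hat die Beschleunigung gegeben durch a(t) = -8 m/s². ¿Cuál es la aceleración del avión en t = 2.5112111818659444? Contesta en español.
De la ecuación de la aceleración a(t) = -8, sustituimos t = 2.5112111818659444 para obtener a = -8.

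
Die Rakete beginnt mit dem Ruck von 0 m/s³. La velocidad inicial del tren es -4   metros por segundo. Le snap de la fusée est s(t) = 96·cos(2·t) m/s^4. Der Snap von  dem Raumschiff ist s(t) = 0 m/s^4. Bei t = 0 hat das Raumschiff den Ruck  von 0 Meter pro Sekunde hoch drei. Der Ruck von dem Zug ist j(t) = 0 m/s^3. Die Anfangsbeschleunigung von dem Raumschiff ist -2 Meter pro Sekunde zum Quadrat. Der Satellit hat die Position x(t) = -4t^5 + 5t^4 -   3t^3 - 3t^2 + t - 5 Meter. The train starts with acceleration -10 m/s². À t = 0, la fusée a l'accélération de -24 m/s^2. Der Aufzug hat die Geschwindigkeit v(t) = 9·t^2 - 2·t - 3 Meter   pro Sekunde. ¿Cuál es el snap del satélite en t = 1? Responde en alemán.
Wir müssen unsere Gleichung für die Position x(t) = -4·t^5 + 5·t^4 - 3·t^3 - 3·t^2 + t - 5 4-mal ableiten. Durch Ableiten von der Position erhalten wir die Geschwindigkeit: v(t) = -20·t^4 + 20·t^3 - 9·t^2 - 6·t + 1. Durch Ableiten von der Geschwindigkeit erhalten wir die Beschleunigung: a(t) = -80·t^3 + 60·t^2 - 18·t - 6. Durch Ableiten von der Beschleunigung erhalten wir den Ruck: j(t) = -240·t^2 + 120·t - 18. Die Ableitung von dem Ruck ergibt den Snap: s(t) = 120 - 480·t. Mit s(t) = 120 - 480·t und Einsetzen von t = 1, finden wir s = -360.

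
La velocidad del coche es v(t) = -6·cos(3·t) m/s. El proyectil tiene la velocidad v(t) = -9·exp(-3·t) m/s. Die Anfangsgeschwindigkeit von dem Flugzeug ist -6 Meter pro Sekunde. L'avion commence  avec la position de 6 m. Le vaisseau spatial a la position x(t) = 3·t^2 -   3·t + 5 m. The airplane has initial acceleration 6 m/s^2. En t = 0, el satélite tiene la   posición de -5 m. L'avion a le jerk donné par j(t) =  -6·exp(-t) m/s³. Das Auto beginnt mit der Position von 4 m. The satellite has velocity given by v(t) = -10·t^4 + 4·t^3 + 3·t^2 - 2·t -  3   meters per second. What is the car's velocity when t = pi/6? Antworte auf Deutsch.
Aus der Gleichung für die Geschwindigkeit v(t) = -6·cos(3·t), setzen wir t = pi/6 ein und erhalten v = 0.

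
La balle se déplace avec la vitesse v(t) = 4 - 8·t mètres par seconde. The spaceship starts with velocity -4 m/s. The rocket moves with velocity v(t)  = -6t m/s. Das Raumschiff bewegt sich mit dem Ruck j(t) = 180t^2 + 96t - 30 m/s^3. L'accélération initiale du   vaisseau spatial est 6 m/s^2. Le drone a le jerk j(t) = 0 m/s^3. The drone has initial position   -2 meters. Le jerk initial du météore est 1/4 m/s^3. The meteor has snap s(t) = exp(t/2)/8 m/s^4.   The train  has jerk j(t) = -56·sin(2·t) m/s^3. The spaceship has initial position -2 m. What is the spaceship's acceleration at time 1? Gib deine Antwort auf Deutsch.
Wir müssen das Integral unserer Gleichung für den Ruck j(t) = 180·t^2 + 96·t - 30 1-mal finden. Mit ∫j(t)dt und Anwendung von a(0) = 6, finden wir a(t) = 60·t^3 + 48·t^2 - 30·t + 6. Mit a(t) = 60·t^3 + 48·t^2 - 30·t + 6 und Einsetzen von t = 1, finden wir a = 84.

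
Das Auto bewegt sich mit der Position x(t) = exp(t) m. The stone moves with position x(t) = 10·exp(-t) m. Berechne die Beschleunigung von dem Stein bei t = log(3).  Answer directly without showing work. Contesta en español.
En t = log(3), a = 10/3.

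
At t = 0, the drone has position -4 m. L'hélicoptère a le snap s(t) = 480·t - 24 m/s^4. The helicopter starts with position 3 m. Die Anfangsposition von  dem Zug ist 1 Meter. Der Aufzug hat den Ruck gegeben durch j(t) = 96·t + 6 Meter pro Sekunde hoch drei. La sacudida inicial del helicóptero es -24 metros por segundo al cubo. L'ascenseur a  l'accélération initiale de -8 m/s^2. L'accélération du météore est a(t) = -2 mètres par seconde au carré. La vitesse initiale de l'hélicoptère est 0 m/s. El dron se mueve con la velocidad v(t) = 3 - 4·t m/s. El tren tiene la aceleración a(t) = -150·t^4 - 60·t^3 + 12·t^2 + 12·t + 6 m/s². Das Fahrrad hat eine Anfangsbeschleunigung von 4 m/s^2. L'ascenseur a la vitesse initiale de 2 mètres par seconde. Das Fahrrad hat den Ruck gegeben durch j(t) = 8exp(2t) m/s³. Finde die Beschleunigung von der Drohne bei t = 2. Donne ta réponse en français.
En partant de la vitesse v(t) = 3 - 4·t, nous prenons 1 dérivée. La dérivée de la vitesse donne l'accélération: a(t) = -4. En utilisant a(t) = -4 et en substituant t = 2, nous trouvons a = -4.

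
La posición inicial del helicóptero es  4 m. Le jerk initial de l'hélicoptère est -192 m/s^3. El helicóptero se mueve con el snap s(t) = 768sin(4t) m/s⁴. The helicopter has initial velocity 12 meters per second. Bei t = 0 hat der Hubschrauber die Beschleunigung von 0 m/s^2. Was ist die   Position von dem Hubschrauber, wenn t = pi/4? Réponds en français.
Pour résoudre ceci, nous devons prendre 4 intégrales de notre équation du snap s(t) = 768·sin(4·t). En prenant ∫s(t)dt et en appliquant j(0) = -192, nous trouvons j(t) = -192·cos(4·t). La primitive du jerk est l'accélération. En utilisant a(0) = 0, nous obtenons a(t) = -48·sin(4·t). L'intégrale de l'accélération est la vitesse. En utilisant v(0) = 12, nous obtenons v(t) = 12·cos(4·t). L'intégrale de la vitesse est la position. En utilisant x(0) = 4, nous obtenons x(t) = 3·sin(4·t) + 4. De l'équation de la position x(t) = 3·sin(4·t) + 4, nous substituons t = pi/4 pour obtenir x = 4.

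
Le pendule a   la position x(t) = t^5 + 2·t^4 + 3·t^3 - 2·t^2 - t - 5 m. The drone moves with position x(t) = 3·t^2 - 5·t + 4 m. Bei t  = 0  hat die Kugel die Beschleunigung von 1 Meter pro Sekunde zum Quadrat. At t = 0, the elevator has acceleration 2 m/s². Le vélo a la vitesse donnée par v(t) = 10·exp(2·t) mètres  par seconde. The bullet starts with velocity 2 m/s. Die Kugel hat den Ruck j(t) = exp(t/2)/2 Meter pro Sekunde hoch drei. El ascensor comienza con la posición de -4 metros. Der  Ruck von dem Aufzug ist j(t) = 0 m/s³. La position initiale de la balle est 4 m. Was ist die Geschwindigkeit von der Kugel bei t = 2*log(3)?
Ausgehend von dem Ruck j(t) = exp(t/2)/2, nehmen wir 2 Stammfunktionen. Mit ∫j(t)dt und Anwendung von a(0) = 1, finden wir a(t) = exp(t/2). Mit ∫a(t)dt und Anwendung von v(0) = 2, finden wir v(t) = 2·exp(t/2). Wir haben die Geschwindigkeit v(t) = 2·exp(t/2). Durch Einsetzen von t = 2*log(3): v(2*log(3)) = 6.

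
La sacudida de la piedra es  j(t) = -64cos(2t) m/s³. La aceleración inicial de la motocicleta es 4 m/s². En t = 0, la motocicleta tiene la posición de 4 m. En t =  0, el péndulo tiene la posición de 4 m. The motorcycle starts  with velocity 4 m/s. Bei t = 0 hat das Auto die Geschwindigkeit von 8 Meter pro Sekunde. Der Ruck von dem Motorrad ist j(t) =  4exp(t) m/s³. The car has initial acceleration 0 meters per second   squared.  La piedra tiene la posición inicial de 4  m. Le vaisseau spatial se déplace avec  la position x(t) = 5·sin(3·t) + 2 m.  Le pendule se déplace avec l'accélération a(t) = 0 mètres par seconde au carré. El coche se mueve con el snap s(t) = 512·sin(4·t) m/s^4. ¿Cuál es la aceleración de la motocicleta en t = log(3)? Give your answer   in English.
We need to integrate our jerk equation j(t) = 4·exp(t) 1 time. Taking ∫j(t)dt and applying a(0) = 4, we find a(t) = 4·exp(t). Using a(t) = 4·exp(t) and substituting t = log(3), we find a = 12.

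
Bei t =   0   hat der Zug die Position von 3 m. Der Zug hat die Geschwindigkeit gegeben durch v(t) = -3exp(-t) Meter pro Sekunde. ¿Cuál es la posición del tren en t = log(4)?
Necesitamos integrar nuestra ecuación de la velocidad v(t) = -3·exp(-t) 1 vez. La antiderivada de la velocidad es la posición. Usando x(0) = 3, obtenemos x(t) = 3·exp(-t). De la ecuación de la posición x(t) = 3·exp(-t), sustituimos t = log(4) para obtener x = 3/4.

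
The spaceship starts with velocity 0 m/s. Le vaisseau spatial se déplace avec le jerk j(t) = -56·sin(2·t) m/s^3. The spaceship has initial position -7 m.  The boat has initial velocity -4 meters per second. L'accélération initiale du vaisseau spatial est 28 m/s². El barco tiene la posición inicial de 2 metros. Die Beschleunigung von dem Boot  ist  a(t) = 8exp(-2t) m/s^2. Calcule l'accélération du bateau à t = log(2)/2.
De l'équation de l'accélération a(t) = 8·exp(-2·t), nous substituons t = log(2)/2 pour obtenir a = 4.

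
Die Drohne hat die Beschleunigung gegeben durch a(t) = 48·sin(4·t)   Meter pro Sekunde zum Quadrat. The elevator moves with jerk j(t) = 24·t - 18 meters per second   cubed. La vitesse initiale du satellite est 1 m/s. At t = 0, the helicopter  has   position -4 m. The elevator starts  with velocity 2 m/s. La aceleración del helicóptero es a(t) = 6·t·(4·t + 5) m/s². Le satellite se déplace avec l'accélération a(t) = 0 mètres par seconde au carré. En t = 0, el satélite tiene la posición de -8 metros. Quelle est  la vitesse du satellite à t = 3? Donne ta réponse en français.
Nous devons trouver l'intégrale de notre équation de l'accélération a(t) = 0 1 fois. La primitive de l'accélération, avec v(0) = 1, donne la vitesse: v(t) = 1. De l'équation de la vitesse v(t) = 1, nous substituons t = 3 pour obtenir v = 1.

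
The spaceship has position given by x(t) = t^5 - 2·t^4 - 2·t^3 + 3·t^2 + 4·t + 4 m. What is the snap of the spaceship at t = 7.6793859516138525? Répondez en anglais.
We must differentiate our position equation x(t) = t^5 - 2·t^4 - 2·t^3 + 3·t^2 + 4·t + 4 4 times. Taking d/dt of x(t), we find v(t) = 5·t^4 - 8·t^3 - 6·t^2 + 6·t + 4. Taking d/dt of v(t), we find a(t) = 20·t^3 - 24·t^2 - 12·t + 6. The derivative of acceleration gives jerk: j(t) = 60·t^2 - 48·t - 12. The derivative of jerk gives snap: s(t) = 120·t - 48. Using s(t) = 120·t - 48 and substituting t = 7.6793859516138525, we find s = 873.526314193662.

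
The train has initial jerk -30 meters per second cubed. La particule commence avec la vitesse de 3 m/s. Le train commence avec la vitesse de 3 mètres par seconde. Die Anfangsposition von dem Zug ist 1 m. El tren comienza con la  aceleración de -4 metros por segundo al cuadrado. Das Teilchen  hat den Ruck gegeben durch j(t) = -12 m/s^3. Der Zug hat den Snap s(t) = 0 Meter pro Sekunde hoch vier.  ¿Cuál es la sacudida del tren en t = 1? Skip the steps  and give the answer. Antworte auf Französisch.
La réponse est -30.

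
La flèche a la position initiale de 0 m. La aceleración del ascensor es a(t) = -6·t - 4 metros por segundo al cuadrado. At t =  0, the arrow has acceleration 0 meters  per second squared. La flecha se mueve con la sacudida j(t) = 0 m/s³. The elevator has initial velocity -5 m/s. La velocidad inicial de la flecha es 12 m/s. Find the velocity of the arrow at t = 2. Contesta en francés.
En partant du jerk j(t) = 0, nous prenons 2 intégrales. En prenant ∫j(t)dt et en appliquant a(0) = 0, nous trouvons a(t) = 0. En prenant ∫a(t)dt et en appliquant v(0) = 12, nous trouvons v(t) = 12. Nous avons la vitesse v(t) = 12. En substituant t = 2: v(2) = 12.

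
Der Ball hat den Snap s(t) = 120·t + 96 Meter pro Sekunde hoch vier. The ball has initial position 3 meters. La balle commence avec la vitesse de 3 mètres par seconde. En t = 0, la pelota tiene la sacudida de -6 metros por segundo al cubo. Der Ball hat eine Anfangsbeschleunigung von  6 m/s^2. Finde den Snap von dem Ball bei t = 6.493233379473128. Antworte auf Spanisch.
De la ecuación del snap s(t) = 120·t + 96, sustituimos t = 6.493233379473128 para obtener s = 875.188005536775.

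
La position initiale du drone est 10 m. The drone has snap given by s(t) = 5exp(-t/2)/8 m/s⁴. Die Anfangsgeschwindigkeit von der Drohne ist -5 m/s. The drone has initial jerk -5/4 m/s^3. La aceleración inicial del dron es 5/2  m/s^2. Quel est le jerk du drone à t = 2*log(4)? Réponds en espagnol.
Partiendo del snap s(t) = 5·exp(-t/2)/8, tomamos 1 antiderivada. La integral del snap es la sacudida. Usando j(0) = -5/4, obtenemos j(t) = -5·exp(-t/2)/4. Tenemos la sacudida j(t) = -5·exp(-t/2)/4. Sustituyendo t = 2*log(4): j(2*log(4)) = -5/16.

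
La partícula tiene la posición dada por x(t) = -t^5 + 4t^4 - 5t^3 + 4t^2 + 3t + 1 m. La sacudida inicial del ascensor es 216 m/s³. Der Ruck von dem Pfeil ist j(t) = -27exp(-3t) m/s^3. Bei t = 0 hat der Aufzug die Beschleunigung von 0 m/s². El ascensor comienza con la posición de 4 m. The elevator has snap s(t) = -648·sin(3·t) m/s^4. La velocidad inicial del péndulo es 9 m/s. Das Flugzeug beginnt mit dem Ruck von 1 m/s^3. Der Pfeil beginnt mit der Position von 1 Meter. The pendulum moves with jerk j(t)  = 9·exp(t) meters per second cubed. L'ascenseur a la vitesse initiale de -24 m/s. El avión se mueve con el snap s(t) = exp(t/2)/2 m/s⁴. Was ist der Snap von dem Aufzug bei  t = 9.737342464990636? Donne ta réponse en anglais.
We have snap s(t) = -648·sin(3·t). Substituting t = 9.737342464990636: s(9.737342464990636) = 522.414758483564.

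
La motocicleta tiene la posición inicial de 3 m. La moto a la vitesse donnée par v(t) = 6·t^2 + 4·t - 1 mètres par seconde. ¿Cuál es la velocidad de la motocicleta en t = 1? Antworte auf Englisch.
We have velocity v(t) = 6·t^2 + 4·t - 1. Substituting t = 1: v(1) = 9.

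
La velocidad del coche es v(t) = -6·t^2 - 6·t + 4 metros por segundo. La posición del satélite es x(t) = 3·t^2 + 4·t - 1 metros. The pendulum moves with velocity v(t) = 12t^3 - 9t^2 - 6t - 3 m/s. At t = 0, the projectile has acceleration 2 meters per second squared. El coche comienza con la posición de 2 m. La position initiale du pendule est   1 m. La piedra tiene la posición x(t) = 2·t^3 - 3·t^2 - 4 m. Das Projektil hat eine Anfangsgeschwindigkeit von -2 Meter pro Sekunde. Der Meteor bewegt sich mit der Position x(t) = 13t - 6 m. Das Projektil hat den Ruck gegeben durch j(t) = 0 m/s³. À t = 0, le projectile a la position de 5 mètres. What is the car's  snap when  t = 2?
To solve this, we need to take 3 derivatives of our velocity equation v(t) = -6·t^2 - 6·t + 4. The derivative of velocity gives acceleration: a(t) = -12·t - 6. Taking d/dt of a(t), we find j(t) = -12. Taking d/dt of j(t), we find s(t) = 0. From the given snap equation s(t) = 0, we substitute t = 2 to get s = 0.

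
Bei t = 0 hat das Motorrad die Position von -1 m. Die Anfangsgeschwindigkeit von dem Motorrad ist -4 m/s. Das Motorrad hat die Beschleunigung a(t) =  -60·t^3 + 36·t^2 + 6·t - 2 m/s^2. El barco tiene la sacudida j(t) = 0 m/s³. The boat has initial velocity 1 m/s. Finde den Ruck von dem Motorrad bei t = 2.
Um dies zu lösen, müssen wir 1 Ableitung unserer Gleichung für die Beschleunigung a(t) = -60·t^3 + 36·t^2 + 6·t - 2 nehmen. Die Ableitung von der Beschleunigung ergibt den Ruck: j(t) = -180·t^2 + 72·t + 6. Wir haben den Ruck j(t) = -180·t^2 + 72·t + 6. Durch Einsetzen von t = 2: j(2) = -570.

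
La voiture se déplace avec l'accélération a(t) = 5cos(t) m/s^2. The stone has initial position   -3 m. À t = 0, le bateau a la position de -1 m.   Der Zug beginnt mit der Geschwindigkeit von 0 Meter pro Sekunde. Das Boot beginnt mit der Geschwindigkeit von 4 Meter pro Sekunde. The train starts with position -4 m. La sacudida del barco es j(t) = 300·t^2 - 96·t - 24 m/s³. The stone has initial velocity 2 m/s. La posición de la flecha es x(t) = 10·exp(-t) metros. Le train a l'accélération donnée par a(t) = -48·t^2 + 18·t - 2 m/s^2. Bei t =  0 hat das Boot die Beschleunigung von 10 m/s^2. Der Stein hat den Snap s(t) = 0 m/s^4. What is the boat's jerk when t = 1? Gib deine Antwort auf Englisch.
From the given jerk equation j(t) = 300·t^2 - 96·t - 24, we substitute t = 1 to get j = 180.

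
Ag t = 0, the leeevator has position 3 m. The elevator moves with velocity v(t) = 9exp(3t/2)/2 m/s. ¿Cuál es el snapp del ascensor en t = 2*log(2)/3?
Para resolver esto, necesitamos tomar 3 derivadas de nuestra ecuación de la velocidad v(t) = 9·exp(3·t/2)/2. Tomando d/dt de v(t), encontramos a(t) = 27·exp(3·t/2)/4. La derivada de la aceleración da la sacudida: j(t) = 81·exp(3·t/2)/8. La derivada de la sacudida da el snap: s(t) = 243·exp(3·t/2)/16. De la ecuación del snap s(t) = 243·exp(3·t/2)/16, sustituimos t = 2*log(2)/3 para obtener s = 243/8.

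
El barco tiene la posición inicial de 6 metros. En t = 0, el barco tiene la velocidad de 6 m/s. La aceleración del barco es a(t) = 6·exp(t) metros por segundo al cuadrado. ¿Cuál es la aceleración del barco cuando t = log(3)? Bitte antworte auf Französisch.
De l'équation de l'accélération a(t) = 6·exp(t), nous substituons t = log(3) pour obtenir a = 18.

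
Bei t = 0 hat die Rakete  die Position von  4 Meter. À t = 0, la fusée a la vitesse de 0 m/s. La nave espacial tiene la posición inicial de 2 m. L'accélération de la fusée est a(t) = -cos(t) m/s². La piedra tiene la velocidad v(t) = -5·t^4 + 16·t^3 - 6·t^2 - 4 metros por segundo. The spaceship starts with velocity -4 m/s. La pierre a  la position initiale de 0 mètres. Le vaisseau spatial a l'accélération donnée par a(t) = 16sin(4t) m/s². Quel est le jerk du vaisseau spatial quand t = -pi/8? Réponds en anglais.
To solve this, we need to take 1 derivative of our acceleration equation a(t) = 16·sin(4·t). Differentiating acceleration, we get jerk: j(t) = 64·cos(4·t). We have jerk j(t) = 64·cos(4·t). Substituting t = -pi/8: j(-pi/8) = 0.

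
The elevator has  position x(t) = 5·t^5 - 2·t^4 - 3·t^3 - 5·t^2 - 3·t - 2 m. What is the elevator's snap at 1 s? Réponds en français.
Nous devons dériver notre équation de la position x(t) = 5·t^5 - 2·t^4 - 3·t^3 - 5·t^2 - 3·t - 2 4 fois. En dérivant la position, nous obtenons la vitesse: v(t) = 25·t^4 - 8·t^3 - 9·t^2 - 10·t - 3. En dérivant la vitesse, nous obtenons l'accélération: a(t) = 100·t^3 - 24·t^2 - 18·t - 10. En dérivant l'accélération, nous obtenons le jerk: j(t) = 300·t^2 - 48·t - 18. En dérivant le jerk, nous obtenons le snap: s(t) = 600·t - 48. En utilisant s(t) = 600·t - 48 et en substituant t = 1, nous trouvons s = 552.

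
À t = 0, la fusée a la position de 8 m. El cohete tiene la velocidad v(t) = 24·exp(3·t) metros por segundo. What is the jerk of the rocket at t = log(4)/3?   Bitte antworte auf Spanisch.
Partiendo de la velocidad v(t) = 24·exp(3·t), tomamos 2 derivadas. Derivando la velocidad, obtenemos la aceleración: a(t) = 72·exp(3·t). Tomando d/dt de a(t), encontramos j(t) = 216·exp(3·t). Usando j(t) = 216·exp(3·t) y sustituyendo t = log(4)/3, encontramos j = 864.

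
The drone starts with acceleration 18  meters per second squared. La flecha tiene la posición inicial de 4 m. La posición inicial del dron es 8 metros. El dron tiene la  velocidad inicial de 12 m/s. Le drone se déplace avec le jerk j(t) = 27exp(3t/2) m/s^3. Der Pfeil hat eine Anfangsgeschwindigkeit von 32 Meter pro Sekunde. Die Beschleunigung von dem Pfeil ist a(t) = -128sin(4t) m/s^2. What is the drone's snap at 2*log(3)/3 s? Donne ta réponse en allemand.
Um dies zu lösen, müssen wir 1 Ableitung unserer Gleichung für den Ruck j(t) = 27·exp(3·t/2) nehmen. Mit d/dt von j(t) finden wir s(t) = 81·exp(3·t/2)/2. Mit s(t) = 81·exp(3·t/2)/2 und Einsetzen von t = 2*log(3)/3, finden wir s = 243/2.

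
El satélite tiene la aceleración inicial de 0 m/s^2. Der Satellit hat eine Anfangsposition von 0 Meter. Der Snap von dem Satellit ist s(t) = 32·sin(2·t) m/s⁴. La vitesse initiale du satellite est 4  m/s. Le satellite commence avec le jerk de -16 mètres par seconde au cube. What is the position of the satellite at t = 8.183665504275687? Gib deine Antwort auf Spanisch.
Para resolver esto, necesitamos tomar 4 integrales de nuestra ecuación del snap s(t) = 32·sin(2·t). Integrando el snap y usando la condición inicial j(0) = -16, obtenemos j(t) = -16·cos(2·t). Integrando la sacudida y usando la condición inicial a(0) = 0, obtenemos a(t) = -8·sin(2·t). La antiderivada de la aceleración es la velocidad. Usando v(0) = 4, obtenemos v(t) = 4·cos(2·t). La antiderivada de la velocidad es la posición. Usando x(0) = 0, obtenemos x(t) = 2·sin(2·t). Usando x(t) = 2·sin(2·t) y sustituyendo t = 8.183665504275687, encontramos x = -1.22523449889400.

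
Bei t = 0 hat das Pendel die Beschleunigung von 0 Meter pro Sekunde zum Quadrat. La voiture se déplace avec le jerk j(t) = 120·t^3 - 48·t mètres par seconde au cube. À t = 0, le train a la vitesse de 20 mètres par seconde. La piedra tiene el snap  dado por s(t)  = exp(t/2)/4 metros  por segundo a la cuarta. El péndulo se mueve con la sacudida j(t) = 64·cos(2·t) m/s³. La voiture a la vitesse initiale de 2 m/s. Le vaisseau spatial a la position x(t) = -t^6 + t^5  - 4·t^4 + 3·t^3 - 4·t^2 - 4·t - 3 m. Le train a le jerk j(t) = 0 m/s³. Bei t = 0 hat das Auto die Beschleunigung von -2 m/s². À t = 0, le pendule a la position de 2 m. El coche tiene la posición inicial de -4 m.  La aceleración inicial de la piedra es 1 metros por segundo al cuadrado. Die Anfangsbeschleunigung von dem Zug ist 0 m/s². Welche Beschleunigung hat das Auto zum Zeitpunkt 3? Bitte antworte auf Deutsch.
Wir müssen unsere Gleichung für den Ruck j(t) = 120·t^3 - 48·t 1-mal integrieren. Die Stammfunktion von dem Ruck ist die Beschleunigung. Mit a(0) = -2 erhalten wir a(t) = 30·t^4 - 24·t^2 - 2. Wir haben die Beschleunigung a(t) = 30·t^4 - 24·t^2 - 2. Durch Einsetzen von t = 3: a(3) = 2212.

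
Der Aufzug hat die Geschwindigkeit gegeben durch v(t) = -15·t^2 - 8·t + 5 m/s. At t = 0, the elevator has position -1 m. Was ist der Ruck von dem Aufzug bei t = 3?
Wir müssen unsere Gleichung für die Geschwindigkeit v(t) = -15·t^2 - 8·t + 5 2-mal ableiten. Die Ableitung von der Geschwindigkeit ergibt die Beschleunigung: a(t) = -30·t - 8. Mit d/dt von a(t) finden wir j(t) = -30. Mit j(t) = -30 und Einsetzen von t = 3, finden wir j = -30.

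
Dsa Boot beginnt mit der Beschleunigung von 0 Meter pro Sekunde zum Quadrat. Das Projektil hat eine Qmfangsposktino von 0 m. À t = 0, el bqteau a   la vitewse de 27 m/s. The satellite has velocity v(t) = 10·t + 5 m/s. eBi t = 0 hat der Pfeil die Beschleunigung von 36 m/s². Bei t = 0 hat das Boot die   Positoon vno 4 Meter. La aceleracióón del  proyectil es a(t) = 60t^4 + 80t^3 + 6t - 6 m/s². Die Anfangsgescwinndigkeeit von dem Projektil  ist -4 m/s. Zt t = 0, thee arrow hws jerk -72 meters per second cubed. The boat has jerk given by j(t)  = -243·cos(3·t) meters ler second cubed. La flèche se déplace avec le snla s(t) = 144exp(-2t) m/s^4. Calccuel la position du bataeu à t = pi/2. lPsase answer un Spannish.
Debemos encontrar la integral de nuestra ecuación de la sacudida j(t) = -243·cos(3·t) 3 veces. Integrando la sacudida y usando la condición inicial a(0) = 0, obtenemos a(t) = -81·sin(3·t). Integrando la aceleración y usando la condición inicial v(0) = 27, obtenemos v(t) = 27·cos(3·t). Integrando la velocidad y usando la condición inicial x(0) = 4, obtenemos x(t) = 9·sin(3·t) + 4. Tenemos la posición x(t) = 9·sin(3·t) + 4. Sustituyendo t = pi/2: x(pi/2) = -5.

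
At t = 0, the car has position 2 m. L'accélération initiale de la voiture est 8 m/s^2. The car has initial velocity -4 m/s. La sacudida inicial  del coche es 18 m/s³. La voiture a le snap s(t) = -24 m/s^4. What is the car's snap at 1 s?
From the given snap equation s(t) = -24, we substitute t = 1 to get s = -24.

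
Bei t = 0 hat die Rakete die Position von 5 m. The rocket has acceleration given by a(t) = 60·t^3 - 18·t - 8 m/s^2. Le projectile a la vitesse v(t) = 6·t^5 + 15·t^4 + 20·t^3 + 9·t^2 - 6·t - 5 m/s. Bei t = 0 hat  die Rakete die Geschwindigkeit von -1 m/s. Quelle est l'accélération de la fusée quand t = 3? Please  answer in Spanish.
Tenemos la aceleración a(t) = 60·t^3 - 18·t - 8. Sustituyendo t = 3: a(3) = 1558.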